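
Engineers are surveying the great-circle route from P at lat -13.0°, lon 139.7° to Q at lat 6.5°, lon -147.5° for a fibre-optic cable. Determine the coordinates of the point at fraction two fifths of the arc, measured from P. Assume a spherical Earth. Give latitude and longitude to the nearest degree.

≈ lat -6°, lon 169°

Write both endpoints as unit vectors p₁, p₂ with components (cos φ cos λ, cos φ sin λ, sin φ).
The central angle between the endpoints is δ = arccos(p₁·p₂) ≈ 1.307 rad (74.9°).
Interpolate at f = 2/5 with slerp weights a = sin((1−f)δ)/sin δ ≈ 0.732, b = sin(fδ)/sin δ ≈ 0.517.
p = a·p₁ + b·p₂ ≈ (-0.977, 0.185, -0.106); φ = arcsin(p_z) ≈ -6.09°, λ = atan2(p_y, p_x) ≈ 169.28°.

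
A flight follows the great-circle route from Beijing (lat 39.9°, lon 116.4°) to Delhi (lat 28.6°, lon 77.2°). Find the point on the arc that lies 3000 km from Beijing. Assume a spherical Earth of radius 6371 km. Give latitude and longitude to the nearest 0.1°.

From cos δ = sin φ₁ sin φ₂ + cos φ₁ cos φ₂ cos Δλ, the central angle is δ ≈ 0.593 rad (34.0°). The total great-circle distance is δ·R ≈ 0.593 × 6371 ≈ 3781 km, so the target fraction is f = 3000/3781 ≈ 0.793.
Interpolate at f ≈ 0.793 with slerp weights a = sin((1−f)δ)/sin δ ≈ 0.219, b = sin(fδ)/sin δ ≈ 0.811.
p = a·p₁ + b·p₂ ≈ (0.083, 0.845, 0.529); φ = arcsin(p_z) ≈ 31.91°, λ = atan2(p_y, p_x) ≈ 84.37°.

≈ lat 31.9°, lon 84.4°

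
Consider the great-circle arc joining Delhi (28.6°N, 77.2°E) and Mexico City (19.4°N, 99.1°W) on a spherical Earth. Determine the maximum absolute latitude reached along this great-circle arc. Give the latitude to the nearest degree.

The great circle lies in the plane with unit normal n̂ = (p₁ × p₂)/|p₁ × p₂|.
Here n̂_z ≈ -0.072; the vertex latitude is φ_max = arccos|n̂_z| ≈ 85.9°.

≈ 86°N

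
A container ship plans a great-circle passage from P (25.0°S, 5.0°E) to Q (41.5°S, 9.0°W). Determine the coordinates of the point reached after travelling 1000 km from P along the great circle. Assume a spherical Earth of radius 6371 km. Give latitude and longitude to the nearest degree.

Write both endpoints as unit vectors p₁, p₂ with components (cos φ cos λ, cos φ sin λ, sin φ).
The central angle between the endpoints is δ = arccos(p₁·p₂) ≈ 0.352 rad (20.2°). The total great-circle distance is δ·R ≈ 0.352 × 6371 ≈ 2243 km, so the target fraction is f = 1000/2243 ≈ 0.446.
Interpolate at f ≈ 0.446 with slerp weights a = sin((1−f)δ)/sin δ ≈ 0.562, b = sin(fδ)/sin δ ≈ 0.453.
p = a·p₁ + b·p₂ ≈ (0.843, -0.009, -0.538); φ = arcsin(p_z) ≈ -32.55°, λ = atan2(p_y, p_x) ≈ -0.59°.

≈ (33°S, 1°W)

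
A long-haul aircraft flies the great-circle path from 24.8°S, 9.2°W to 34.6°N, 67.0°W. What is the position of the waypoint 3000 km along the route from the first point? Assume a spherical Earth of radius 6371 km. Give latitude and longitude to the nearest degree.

Convert each endpoint to a unit vector on the sphere (x = cos φ cos λ, y = cos φ sin λ, z = sin φ).
The central angle between the endpoints is δ = arccos(p₁·p₂) ≈ 1.410 rad (80.8°). The total great-circle distance is δ·R ≈ 1.410 × 6371 ≈ 8984 km, so the target fraction is f = 3000/8984 ≈ 0.334.
Interpolate at f ≈ 0.334 with slerp weights a = sin((1−f)δ)/sin δ ≈ 0.818, b = sin(fδ)/sin δ ≈ 0.460.
p = a·p₁ + b·p₂ ≈ (0.880, -0.467, -0.082); φ = arcsin(p_z) ≈ -4.70°, λ = atan2(p_y, p_x) ≈ -27.94°.

≈ 5°S, 28°W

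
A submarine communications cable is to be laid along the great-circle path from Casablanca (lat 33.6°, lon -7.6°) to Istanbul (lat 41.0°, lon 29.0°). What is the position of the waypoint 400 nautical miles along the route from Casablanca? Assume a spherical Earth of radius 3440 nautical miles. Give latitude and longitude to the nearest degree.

Write both endpoints as unit vectors p₁, p₂ with components (cos φ cos λ, cos φ sin λ, sin φ).
The central angle between the endpoints is δ = arccos(p₁·p₂) ≈ 0.520 rad (29.8°). The total great-circle distance is δ·R ≈ 0.520 × 3440 ≈ 1789 nmi, so the target fraction is f = 400/1789 ≈ 0.224.
Interpolate at f ≈ 0.224 with slerp weights a = sin((1−f)δ)/sin δ ≈ 0.791, b = sin(fδ)/sin δ ≈ 0.233.
p = a·p₁ + b·p₂ ≈ (0.807, -0.002, 0.591); φ = arcsin(p_z) ≈ 36.21°, λ = atan2(p_y, p_x) ≈ -0.12°.

≈ lat 36°, lon 0°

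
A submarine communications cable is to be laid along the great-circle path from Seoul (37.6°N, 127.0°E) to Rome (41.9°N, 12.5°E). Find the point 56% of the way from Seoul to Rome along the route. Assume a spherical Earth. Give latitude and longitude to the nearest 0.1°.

≈ (57.0°N, 63.6°E)

Write both endpoints as unit vectors p₁, p₂ with components (cos φ cos λ, cos φ sin λ, sin φ).
The central angle between the endpoints is δ = arccos(p₁·p₂) ≈ 1.407 rad (80.6°).
Interpolate at f = 0.56 with slerp weights a = sin((1−f)δ)/sin δ ≈ 0.588, b = sin(fδ)/sin δ ≈ 0.719.
p = a·p₁ + b·p₂ ≈ (0.242, 0.488, 0.839); φ = arcsin(p_z) ≈ 57.01°, λ = atan2(p_y, p_x) ≈ 63.65°.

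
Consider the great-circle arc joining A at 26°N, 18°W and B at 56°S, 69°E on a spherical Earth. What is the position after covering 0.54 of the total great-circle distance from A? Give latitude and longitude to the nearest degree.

From cos δ = sin φ₁ sin φ₂ + cos φ₁ cos φ₂ cos Δλ, the central angle is δ ≈ 1.915 rad (109.7°).
Interpolate at f = 0.54 with slerp weights a = sin((1−f)δ)/sin δ ≈ 0.819, b = sin(fδ)/sin δ ≈ 0.913.
p = a·p₁ + b·p₂ ≈ (0.883, 0.249, -0.398); φ = arcsin(p_z) ≈ -23.43°, λ = atan2(p_y, p_x) ≈ 15.74°.

≈ 23°S, 16°E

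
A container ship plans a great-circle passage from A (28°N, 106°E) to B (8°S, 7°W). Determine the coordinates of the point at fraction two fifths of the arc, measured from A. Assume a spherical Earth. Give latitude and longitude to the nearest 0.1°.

≈ (21.7°N, 55.9°E)

Convert each endpoint to a unit vector on the sphere (x = cos φ cos λ, y = cos φ sin λ, z = sin φ).
The central angle between the endpoints is δ = arccos(p₁·p₂) ≈ 1.990 rad (114.0°).
Interpolate at f = 2/5 with slerp weights a = sin((1−f)δ)/sin δ ≈ 1.018, b = sin(fδ)/sin δ ≈ 0.782.
p = a·p₁ + b·p₂ ≈ (0.521, 0.770, 0.369); φ = arcsin(p_z) ≈ 21.66°, λ = atan2(p_y, p_x) ≈ 55.90°.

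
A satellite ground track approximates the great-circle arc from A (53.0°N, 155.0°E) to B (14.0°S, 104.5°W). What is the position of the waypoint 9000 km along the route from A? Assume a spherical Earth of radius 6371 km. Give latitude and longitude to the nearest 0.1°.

From cos δ = sin φ₁ sin φ₂ + cos φ₁ cos φ₂ cos Δλ, the central angle is δ ≈ 1.875 rad (107.4°). The total great-circle distance is δ·R ≈ 1.875 × 6371 ≈ 11946 km, so the target fraction is f = 9000/11946 ≈ 0.753.
Interpolate at f ≈ 0.753 with slerp weights a = sin((1−f)δ)/sin δ ≈ 0.468, b = sin(fδ)/sin δ ≈ 1.035.
p = a·p₁ + b·p₂ ≈ (-0.507, -0.853, 0.123); φ = arcsin(p_z) ≈ 7.07°, λ = atan2(p_y, p_x) ≈ -120.69°.

≈ (7.1°N, 120.7°W)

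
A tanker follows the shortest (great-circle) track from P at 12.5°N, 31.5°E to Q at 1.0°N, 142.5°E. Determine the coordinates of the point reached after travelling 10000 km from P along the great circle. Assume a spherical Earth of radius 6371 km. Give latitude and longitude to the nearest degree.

From cos δ = sin φ₁ sin φ₂ + cos φ₁ cos φ₂ cos Δλ, the central angle is δ ≈ 1.924 rad (110.2°). The total great-circle distance is δ·R ≈ 1.924 × 6371 ≈ 12259 km, so the target fraction is f = 10000/12259 ≈ 0.816.
Interpolate at f ≈ 0.816 with slerp weights a = sin((1−f)δ)/sin δ ≈ 0.370, b = sin(fδ)/sin δ ≈ 1.066.
p = a·p₁ + b·p₂ ≈ (-0.537, 0.837, 0.099); φ = arcsin(p_z) ≈ 5.66°, λ = atan2(p_y, p_x) ≈ 122.69°.

≈ 6°N, 123°E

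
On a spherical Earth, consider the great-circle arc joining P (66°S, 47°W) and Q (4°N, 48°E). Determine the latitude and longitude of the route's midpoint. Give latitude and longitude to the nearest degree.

≈ (39°S, 25°E)

From cos δ = sin φ₁ sin φ₂ + cos φ₁ cos φ₂ cos Δλ, the central angle is δ ≈ 1.670 rad (95.7°).
Interpolate at f = 1/2 with slerp weights a = sin((1−f)δ)/sin δ ≈ 0.745, b = sin(fδ)/sin δ ≈ 0.745.
p = a·p₁ + b·p₂ ≈ (0.704, 0.331, -0.629); φ = arcsin(p_z) ≈ -38.95°, λ = atan2(p_y, p_x) ≈ 25.16°.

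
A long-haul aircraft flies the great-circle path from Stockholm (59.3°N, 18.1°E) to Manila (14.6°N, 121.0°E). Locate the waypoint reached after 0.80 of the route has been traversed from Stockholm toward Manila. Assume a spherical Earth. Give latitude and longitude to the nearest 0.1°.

≈ (28.9°N, 111.5°E)

The haversine formula gives a central angle δ ≈ 1.464 rad (83.9°) between the endpoints.
Interpolate at f = 0.80 with slerp weights a = sin((1−f)δ)/sin δ ≈ 0.290, b = sin(fδ)/sin δ ≈ 0.927.
p = a·p₁ + b·p₂ ≈ (-0.321, 0.815, 0.483); φ = arcsin(p_z) ≈ 28.89°, λ = atan2(p_y, p_x) ≈ 111.50°.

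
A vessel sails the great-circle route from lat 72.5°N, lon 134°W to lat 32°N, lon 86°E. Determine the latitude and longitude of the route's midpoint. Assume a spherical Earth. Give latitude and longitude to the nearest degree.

≈ lat 66°N, lon 103°E

The haversine formula gives a central angle δ ≈ 1.256 rad (71.9°) between the endpoints.
Interpolate at f = 1/2 with slerp weights a = sin((1−f)δ)/sin δ ≈ 0.618, b = sin(fδ)/sin δ ≈ 0.618.
p = a·p₁ + b·p₂ ≈ (-0.093, 0.389, 0.917); φ = arcsin(p_z) ≈ 66.43°, λ = atan2(p_y, p_x) ≈ 103.38°.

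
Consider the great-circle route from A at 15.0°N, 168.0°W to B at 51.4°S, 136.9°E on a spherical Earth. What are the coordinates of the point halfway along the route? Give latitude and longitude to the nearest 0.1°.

≈ 20.2°S, 170.9°E

From cos δ = sin φ₁ sin φ₂ + cos φ₁ cos φ₂ cos Δλ, the central angle is δ ≈ 1.428 rad (81.8°).
Interpolate at f = 1/2 with slerp weights a = sin((1−f)δ)/sin δ ≈ 0.662, b = sin(fδ)/sin δ ≈ 0.662.
p = a·p₁ + b·p₂ ≈ (-0.926, 0.149, -0.346); φ = arcsin(p_z) ≈ -20.23°, λ = atan2(p_y, p_x) ≈ 170.85°.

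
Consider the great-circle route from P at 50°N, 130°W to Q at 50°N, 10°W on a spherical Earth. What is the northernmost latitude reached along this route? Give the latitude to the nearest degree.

The great circle lies in the plane with unit normal n̂ = (p₁ × p₂)/|p₁ × p₂|.
Here n̂_z ≈ +0.387; the vertex latitude is φ_max = arccos|n̂_z| ≈ 67.2°.
Check via Clairaut: cos φ_max = |cos φ₁| · sin C = cos(50.0°)·sin(37.0°) ≈ 0.387, again giving ≈ 67.2°.

≈ 67°N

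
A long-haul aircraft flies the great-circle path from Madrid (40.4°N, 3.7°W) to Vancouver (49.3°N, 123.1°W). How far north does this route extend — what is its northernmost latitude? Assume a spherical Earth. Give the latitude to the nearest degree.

The great circle lies in the plane with unit normal n̂ = (p₁ × p₂)/|p₁ × p₂|.
Here n̂_z ≈ -0.447; the vertex latitude is φ_max = arccos|n̂_z| ≈ 63.5°.
Check via Clairaut: cos φ_max = |cos φ₁| · sin C = cos(40.4°)·sin(35.9°) ≈ 0.447, again giving ≈ 63.5°.

≈ 63°N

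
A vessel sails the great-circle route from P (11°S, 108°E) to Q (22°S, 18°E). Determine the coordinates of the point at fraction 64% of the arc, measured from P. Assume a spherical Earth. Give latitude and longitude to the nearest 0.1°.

Write both endpoints as unit vectors p₁, p₂ with components (cos φ cos λ, cos φ sin λ, sin φ).
The central angle between the endpoints is δ = arccos(p₁·p₂) ≈ 1.499 rad (85.9°).
Interpolate at f = 0.64 with slerp weights a = sin((1−f)δ)/sin δ ≈ 0.515, b = sin(fδ)/sin δ ≈ 0.821.
p = a·p₁ + b·p₂ ≈ (0.568, 0.716, -0.406); φ = arcsin(p_z) ≈ -23.95°, λ = atan2(p_y, p_x) ≈ 51.60°.

≈ (23.9°S, 51.6°E)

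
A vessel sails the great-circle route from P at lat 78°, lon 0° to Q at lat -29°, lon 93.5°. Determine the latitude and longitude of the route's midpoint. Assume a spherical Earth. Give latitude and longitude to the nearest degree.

Write both endpoints as unit vectors p₁, p₂ with components (cos φ cos λ, cos φ sin λ, sin φ).
The central angle between the endpoints is δ = arccos(p₁·p₂) ≈ 2.078 rad (119.0°).
Interpolate at f = 1/2 with slerp weights a = sin((1−f)δ)/sin δ ≈ 0.986, b = sin(fδ)/sin δ ≈ 0.986.
p = a·p₁ + b·p₂ ≈ (0.152, 0.860, 0.486); φ = arcsin(p_z) ≈ 29.09°, λ = atan2(p_y, p_x) ≈ 79.96°.

≈ lat 29°, lon 80°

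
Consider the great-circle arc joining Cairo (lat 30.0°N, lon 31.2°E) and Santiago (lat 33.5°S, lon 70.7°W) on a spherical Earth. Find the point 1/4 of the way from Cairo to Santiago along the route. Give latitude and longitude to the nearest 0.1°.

From cos δ = sin φ₁ sin φ₂ + cos φ₁ cos φ₂ cos Δλ, the central angle is δ ≈ 2.010 rad (115.1°).
Interpolate at f = 1/4 with slerp weights a = sin((1−f)δ)/sin δ ≈ 1.102, b = sin(fδ)/sin δ ≈ 0.532.
p = a·p₁ + b·p₂ ≈ (0.963, 0.076, 0.258); φ = arcsin(p_z) ≈ 14.93°, λ = atan2(p_y, p_x) ≈ 4.51°.

≈ lat 14.9°N, lon 4.5°E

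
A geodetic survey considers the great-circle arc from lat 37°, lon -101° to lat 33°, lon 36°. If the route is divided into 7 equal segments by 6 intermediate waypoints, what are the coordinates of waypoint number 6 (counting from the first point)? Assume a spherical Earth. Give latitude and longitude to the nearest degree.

≈ lat 44°, lon 25°

Write both endpoints as unit vectors p₁, p₂ with components (cos φ cos λ, cos φ sin λ, sin φ).
The central angle between the endpoints is δ = arccos(p₁·p₂) ≈ 1.734 rad (99.3°).
Interpolate at f = 6/7 with slerp weights a = sin((1−f)δ)/sin δ ≈ 0.248, b = sin(fδ)/sin δ ≈ 1.010.
p = a·p₁ + b·p₂ ≈ (0.647, 0.303, 0.699); φ = arcsin(p_z) ≈ 44.38°, λ = atan2(p_y, p_x) ≈ 25.09°.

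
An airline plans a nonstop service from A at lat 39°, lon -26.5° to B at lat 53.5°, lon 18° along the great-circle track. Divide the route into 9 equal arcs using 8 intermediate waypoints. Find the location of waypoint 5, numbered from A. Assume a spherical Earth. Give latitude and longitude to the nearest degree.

Write both endpoints as unit vectors p₁, p₂ with components (cos φ cos λ, cos φ sin λ, sin φ).
The central angle between the endpoints is δ = arccos(p₁·p₂) ≈ 0.582 rad (33.3°).
Interpolate at f = 5/9 with slerp weights a = sin((1−f)δ)/sin δ ≈ 0.465, b = sin(fδ)/sin δ ≈ 0.578.
p = a·p₁ + b·p₂ ≈ (0.651, -0.055, 0.757); φ = arcsin(p_z) ≈ 49.24°, λ = atan2(p_y, p_x) ≈ -4.84°.

≈ lat 49°, lon -5°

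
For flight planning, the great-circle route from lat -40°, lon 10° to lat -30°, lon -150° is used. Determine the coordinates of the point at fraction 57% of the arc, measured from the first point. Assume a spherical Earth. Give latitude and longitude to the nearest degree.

Write both endpoints as unit vectors p₁, p₂ with components (cos φ cos λ, cos φ sin λ, sin φ).
The central angle between the endpoints is δ = arccos(p₁·p₂) ≈ 1.878 rad (107.6°).
Interpolate at f = 0.57 with slerp weights a = sin((1−f)δ)/sin δ ≈ 0.758, b = sin(fδ)/sin δ ≈ 0.920.
p = a·p₁ + b·p₂ ≈ (-0.118, -0.298, -0.947); φ = arcsin(p_z) ≈ -71.31°, λ = atan2(p_y, p_x) ≈ -111.70°.

≈ lat -71°, lon -112°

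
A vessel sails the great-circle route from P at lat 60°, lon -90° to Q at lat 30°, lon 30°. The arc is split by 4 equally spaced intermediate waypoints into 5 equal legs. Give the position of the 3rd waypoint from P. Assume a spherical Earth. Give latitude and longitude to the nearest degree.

≈ lat 56°, lon 6°

Write both endpoints as unit vectors p₁, p₂ with components (cos φ cos λ, cos φ sin λ, sin φ).
The central angle between the endpoints is δ = arccos(p₁·p₂) ≈ 1.353 rad (77.5°).
Interpolate at f = 3/5 with slerp weights a = sin((1−f)δ)/sin δ ≈ 0.528, b = sin(fδ)/sin δ ≈ 0.743.
p = a·p₁ + b·p₂ ≈ (0.557, 0.058, 0.828); φ = arcsin(p_z) ≈ 55.93°, λ = atan2(p_y, p_x) ≈ 5.94°.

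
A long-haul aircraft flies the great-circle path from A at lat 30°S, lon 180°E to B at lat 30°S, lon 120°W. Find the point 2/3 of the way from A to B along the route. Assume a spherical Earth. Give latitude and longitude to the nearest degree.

≈ lat 33°S, lon 140°W

Convert each endpoint to a unit vector on the sphere (x = cos φ cos λ, y = cos φ sin λ, z = sin φ).
The central angle between the endpoints is δ = arccos(p₁·p₂) ≈ 0.896 rad (51.3°).
Interpolate at f = 2/3 with slerp weights a = sin((1−f)δ)/sin δ ≈ 0.377, b = sin(fδ)/sin δ ≈ 0.720.
p = a·p₁ + b·p₂ ≈ (-0.638, -0.540, -0.549); φ = arcsin(p_z) ≈ -33.27°, λ = atan2(p_y, p_x) ≈ -139.75°.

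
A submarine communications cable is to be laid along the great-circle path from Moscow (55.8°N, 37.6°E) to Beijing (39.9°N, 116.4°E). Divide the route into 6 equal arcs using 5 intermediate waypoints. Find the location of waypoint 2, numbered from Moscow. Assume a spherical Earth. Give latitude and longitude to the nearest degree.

≈ 57°N, 69°E

From cos δ = sin φ₁ sin φ₂ + cos φ₁ cos φ₂ cos Δλ, the central angle is δ ≈ 0.909 rad (52.1°).
Interpolate at f = 2/6 with slerp weights a = sin((1−f)δ)/sin δ ≈ 0.722, b = sin(fδ)/sin δ ≈ 0.378.
p = a·p₁ + b·p₂ ≈ (0.193, 0.508, 0.840); φ = arcsin(p_z) ≈ 57.12°, λ = atan2(p_y, p_x) ≈ 69.23°.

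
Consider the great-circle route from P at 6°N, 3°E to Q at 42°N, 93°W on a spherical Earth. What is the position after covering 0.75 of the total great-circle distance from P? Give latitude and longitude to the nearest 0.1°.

Convert each endpoint to a unit vector on the sphere (x = cos φ cos λ, y = cos φ sin λ, z = sin φ).
The central angle between the endpoints is δ = arccos(p₁·p₂) ≈ 1.578 rad (90.4°).
Interpolate at f = 0.75 with slerp weights a = sin((1−f)δ)/sin δ ≈ 0.384, b = sin(fδ)/sin δ ≈ 0.926.
p = a·p₁ + b·p₂ ≈ (0.346, -0.667, 0.660); φ = arcsin(p_z) ≈ 41.28°, λ = atan2(p_y, p_x) ≈ -62.61°.

≈ 41.3°N, 62.6°W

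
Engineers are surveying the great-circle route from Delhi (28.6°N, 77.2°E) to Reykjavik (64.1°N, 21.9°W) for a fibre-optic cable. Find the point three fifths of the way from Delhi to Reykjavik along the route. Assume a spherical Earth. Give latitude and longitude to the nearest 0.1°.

Write both endpoints as unit vectors p₁, p₂ with components (cos φ cos λ, cos φ sin λ, sin φ).
The central angle between the endpoints is δ = arccos(p₁·p₂) ≈ 1.192 rad (68.3°).
Interpolate at f = 3/5 with slerp weights a = sin((1−f)δ)/sin δ ≈ 0.494, b = sin(fδ)/sin δ ≈ 0.706.
p = a·p₁ + b·p₂ ≈ (0.382, 0.308, 0.871); φ = arcsin(p_z) ≈ 60.61°, λ = atan2(p_y, p_x) ≈ 38.86°.

≈ 60.6°N, 38.9°E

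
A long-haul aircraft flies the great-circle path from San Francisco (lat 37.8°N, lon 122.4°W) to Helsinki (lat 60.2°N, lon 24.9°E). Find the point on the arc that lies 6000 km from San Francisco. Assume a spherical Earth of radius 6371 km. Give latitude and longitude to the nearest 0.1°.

Write both endpoints as unit vectors p₁, p₂ with components (cos φ cos λ, cos φ sin λ, sin φ).
The central angle between the endpoints is δ = arccos(p₁·p₂) ≈ 1.368 rad (78.4°). The total great-circle distance is δ·R ≈ 1.368 × 6371 ≈ 8716 km, so the target fraction is f = 6000/8716 ≈ 0.688.
Interpolate at f ≈ 0.688 with slerp weights a = sin((1−f)δ)/sin δ ≈ 0.422, b = sin(fδ)/sin δ ≈ 0.826.
p = a·p₁ + b·p₂ ≈ (0.193, -0.109, 0.975); φ = arcsin(p_z) ≈ 77.18°, λ = atan2(p_y, p_x) ≈ -29.37°.

≈ lat 77.2°N, lon 29.4°W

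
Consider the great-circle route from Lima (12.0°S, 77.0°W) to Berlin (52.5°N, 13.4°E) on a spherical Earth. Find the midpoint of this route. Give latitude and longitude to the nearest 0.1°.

Convert each endpoint to a unit vector on the sphere (x = cos φ cos λ, y = cos φ sin λ, z = sin φ).
The central angle between the endpoints is δ = arccos(p₁·p₂) ≈ 1.741 rad (99.7°).
Interpolate at f = 1/2 with slerp weights a = sin((1−f)δ)/sin δ ≈ 0.776, b = sin(fδ)/sin δ ≈ 0.776.
p = a·p₁ + b·p₂ ≈ (0.630, -0.630, 0.454); φ = arcsin(p_z) ≈ 27.01°, λ = atan2(p_y, p_x) ≈ -44.99°.

≈ 27.0°N, 45.0°W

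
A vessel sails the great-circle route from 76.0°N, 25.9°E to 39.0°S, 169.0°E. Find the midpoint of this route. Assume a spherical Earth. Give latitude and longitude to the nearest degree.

Convert each endpoint to a unit vector on the sphere (x = cos φ cos λ, y = cos φ sin λ, z = sin φ).
The central angle between the endpoints is δ = arccos(p₁·p₂) ≈ 2.436 rad (139.6°).
Interpolate at f = 1/2 with slerp weights a = sin((1−f)δ)/sin δ ≈ 1.446, b = sin(fδ)/sin δ ≈ 1.446.
p = a·p₁ + b·p₂ ≈ (-0.789, 0.367, 0.493); φ = arcsin(p_z) ≈ 29.55°, λ = atan2(p_y, p_x) ≈ 155.03°.

≈ 30°N, 155°E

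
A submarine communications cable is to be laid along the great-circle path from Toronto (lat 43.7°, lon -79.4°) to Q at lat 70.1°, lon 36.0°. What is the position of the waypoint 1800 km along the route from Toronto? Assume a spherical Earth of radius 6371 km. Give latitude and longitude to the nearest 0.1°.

Write both endpoints as unit vectors p₁, p₂ with components (cos φ cos λ, cos φ sin λ, sin φ).
The central angle between the endpoints is δ = arccos(p₁·p₂) ≈ 0.996 rad (57.0°). The total great-circle distance is δ·R ≈ 0.996 × 6371 ≈ 6342 km, so the target fraction is f = 1800/6342 ≈ 0.284.
Interpolate at f ≈ 0.284 with slerp weights a = sin((1−f)δ)/sin δ ≈ 0.780, b = sin(fδ)/sin δ ≈ 0.332.
p = a·p₁ + b·p₂ ≈ (0.195, -0.488, 0.851); φ = arcsin(p_z) ≈ 58.32°, λ = atan2(p_y, p_x) ≈ -68.18°.

≈ lat 58.3°, lon -68.2°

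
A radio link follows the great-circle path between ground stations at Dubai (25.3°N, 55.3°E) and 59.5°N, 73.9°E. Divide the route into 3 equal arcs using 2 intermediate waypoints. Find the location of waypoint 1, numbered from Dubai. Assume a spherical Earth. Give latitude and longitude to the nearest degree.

≈ 37°N, 59°E

Convert each endpoint to a unit vector on the sphere (x = cos φ cos λ, y = cos φ sin λ, z = sin φ).
The central angle between the endpoints is δ = arccos(p₁·p₂) ≈ 0.638 rad (36.6°).
Interpolate at f = 1/3 with slerp weights a = sin((1−f)δ)/sin δ ≈ 0.693, b = sin(fδ)/sin δ ≈ 0.354.
p = a·p₁ + b·p₂ ≈ (0.406, 0.688, 0.601); φ = arcsin(p_z) ≈ 36.97°, λ = atan2(p_y, p_x) ≈ 59.42°.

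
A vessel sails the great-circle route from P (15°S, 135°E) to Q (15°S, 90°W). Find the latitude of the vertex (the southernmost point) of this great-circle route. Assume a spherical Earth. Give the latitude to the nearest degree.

The great circle lies in the plane with unit normal n̂ = (p₁ × p₂)/|p₁ × p₂|.
Here n̂_z ≈ +0.819; the vertex latitude is φ_max = arccos|n̂_z| ≈ 35.0°.

≈ 35°S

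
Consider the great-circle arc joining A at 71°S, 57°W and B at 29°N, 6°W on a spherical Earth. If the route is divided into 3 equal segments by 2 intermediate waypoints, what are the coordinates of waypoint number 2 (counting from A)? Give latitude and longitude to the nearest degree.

≈ 5°S, 15°W

The haversine formula gives a central angle δ ≈ 1.854 rad (106.2°) between the endpoints.
Interpolate at f = 2/3 with slerp weights a = sin((1−f)δ)/sin δ ≈ 0.603, b = sin(fδ)/sin δ ≈ 0.984.
p = a·p₁ + b·p₂ ≈ (0.962, -0.255, -0.094); φ = arcsin(p_z) ≈ -5.37°, λ = atan2(p_y, p_x) ≈ -14.82°.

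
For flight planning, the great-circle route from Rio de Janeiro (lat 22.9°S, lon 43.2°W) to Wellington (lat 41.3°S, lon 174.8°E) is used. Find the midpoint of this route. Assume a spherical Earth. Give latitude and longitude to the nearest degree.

≈ lat 62°S, lon 98°W

Convert each endpoint to a unit vector on the sphere (x = cos φ cos λ, y = cos φ sin λ, z = sin φ).
The central angle between the endpoints is δ = arccos(p₁·p₂) ≈ 1.863 rad (106.8°).
Interpolate at f = 1/2 with slerp weights a = sin((1−f)δ)/sin δ ≈ 0.838, b = sin(fδ)/sin δ ≈ 0.838.
p = a·p₁ + b·p₂ ≈ (-0.064, -0.472, -0.879); φ = arcsin(p_z) ≈ -61.58°, λ = atan2(p_y, p_x) ≈ -97.76°.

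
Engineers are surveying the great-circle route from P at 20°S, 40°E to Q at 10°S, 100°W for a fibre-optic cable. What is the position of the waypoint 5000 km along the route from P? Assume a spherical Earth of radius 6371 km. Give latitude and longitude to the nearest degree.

Convert each endpoint to a unit vector on the sphere (x = cos φ cos λ, y = cos φ sin λ, z = sin φ).
The central angle between the endpoints is δ = arccos(p₁·p₂) ≈ 2.278 rad (130.5°). The total great-circle distance is δ·R ≈ 2.278 × 6371 ≈ 14512 km, so the target fraction is f = 5000/14512 ≈ 0.345.
Interpolate at f ≈ 0.345 with slerp weights a = sin((1−f)δ)/sin δ ≈ 1.311, b = sin(fδ)/sin δ ≈ 0.929.
p = a·p₁ + b·p₂ ≈ (0.785, -0.109, -0.610); φ = arcsin(p_z) ≈ -37.58°, λ = atan2(p_y, p_x) ≈ -7.93°.

≈ 38°S, 8°W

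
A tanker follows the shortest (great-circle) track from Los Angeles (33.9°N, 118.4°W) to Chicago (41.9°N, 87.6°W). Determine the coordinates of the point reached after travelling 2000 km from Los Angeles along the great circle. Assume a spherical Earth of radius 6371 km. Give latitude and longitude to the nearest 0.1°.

≈ 40.4°N, 97.3°W

From cos δ = sin φ₁ sin φ₂ + cos φ₁ cos φ₂ cos Δλ, the central angle is δ ≈ 0.444 rad (25.4°). The total great-circle distance is δ·R ≈ 0.444 × 6371 ≈ 2827 km, so the target fraction is f = 2000/2827 ≈ 0.707.
Interpolate at f ≈ 0.707 with slerp weights a = sin((1−f)δ)/sin δ ≈ 0.302, b = sin(fδ)/sin δ ≈ 0.719.
p = a·p₁ + b·p₂ ≈ (-0.097, -0.755, 0.649); φ = arcsin(p_z) ≈ 40.43°, λ = atan2(p_y, p_x) ≈ -97.29°.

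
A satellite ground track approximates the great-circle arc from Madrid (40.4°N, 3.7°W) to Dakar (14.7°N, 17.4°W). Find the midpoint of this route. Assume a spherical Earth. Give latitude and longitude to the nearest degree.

Convert each endpoint to a unit vector on the sphere (x = cos φ cos λ, y = cos φ sin λ, z = sin φ).
The central angle between the endpoints is δ = arccos(p₁·p₂) ≈ 0.495 rad (28.3°).
Interpolate at f = 1/2 with slerp weights a = sin((1−f)δ)/sin δ ≈ 0.516, b = sin(fδ)/sin δ ≈ 0.516.
p = a·p₁ + b·p₂ ≈ (0.868, -0.175, 0.465); φ = arcsin(p_z) ≈ 27.72°, λ = atan2(p_y, p_x) ≈ -11.37°.

≈ 28°N, 11°W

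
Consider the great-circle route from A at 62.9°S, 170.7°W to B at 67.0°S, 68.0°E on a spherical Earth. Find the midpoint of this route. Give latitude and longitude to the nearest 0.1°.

≈ 77.0°S, 136.4°E

From cos δ = sin φ₁ sin φ₂ + cos φ₁ cos φ₂ cos Δλ, the central angle is δ ≈ 0.757 rad (43.4°).
Interpolate at f = 1/2 with slerp weights a = sin((1−f)δ)/sin δ ≈ 0.538, b = sin(fδ)/sin δ ≈ 0.538.
p = a·p₁ + b·p₂ ≈ (-0.163, 0.155, -0.974); φ = arcsin(p_z) ≈ -76.98°, λ = atan2(p_y, p_x) ≈ 136.41°.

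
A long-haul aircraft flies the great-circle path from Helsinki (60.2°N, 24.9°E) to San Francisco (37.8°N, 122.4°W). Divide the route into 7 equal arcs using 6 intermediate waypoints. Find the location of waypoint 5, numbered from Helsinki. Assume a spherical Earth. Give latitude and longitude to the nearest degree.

Write both endpoints as unit vectors p₁, p₂ with components (cos φ cos λ, cos φ sin λ, sin φ).
The central angle between the endpoints is δ = arccos(p₁·p₂) ≈ 1.368 rad (78.4°).
Interpolate at f = 5/7 with slerp weights a = sin((1−f)δ)/sin δ ≈ 0.389, b = sin(fδ)/sin δ ≈ 0.846.
p = a·p₁ + b·p₂ ≈ (-0.183, -0.483, 0.856); φ = arcsin(p_z) ≈ 58.89°, λ = atan2(p_y, p_x) ≈ -110.74°.

≈ 59°N, 111°W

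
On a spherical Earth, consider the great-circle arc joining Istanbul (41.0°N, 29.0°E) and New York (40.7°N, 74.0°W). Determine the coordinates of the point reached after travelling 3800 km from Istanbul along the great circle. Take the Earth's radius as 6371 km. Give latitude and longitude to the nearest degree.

Write both endpoints as unit vectors p₁, p₂ with components (cos φ cos λ, cos φ sin λ, sin φ).
The central angle between the endpoints is δ = arccos(p₁·p₂) ≈ 1.267 rad (72.6°). The total great-circle distance is δ·R ≈ 1.267 × 6371 ≈ 8072 km, so the target fraction is f = 3800/8072 ≈ 0.471.
Interpolate at f ≈ 0.471 with slerp weights a = sin((1−f)δ)/sin δ ≈ 0.651, b = sin(fδ)/sin δ ≈ 0.589.
p = a·p₁ + b·p₂ ≈ (0.553, -0.191, 0.811); φ = arcsin(p_z) ≈ 54.21°, λ = atan2(p_y, p_x) ≈ -19.03°.

≈ (54°N, 19°W)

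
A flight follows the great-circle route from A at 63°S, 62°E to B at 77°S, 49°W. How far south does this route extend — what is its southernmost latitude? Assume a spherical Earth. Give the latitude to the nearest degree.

≈ 80°S

The great circle lies in the plane with unit normal n̂ = (p₁ × p₂)/|p₁ × p₂|.
Here n̂_z ≈ -0.172; the vertex latitude is φ_max = arccos|n̂_z| ≈ 80.1°.
Check via Clairaut: cos φ_max = |cos φ₁| · sin C = cos(63.0°)·sin(157.8°) ≈ 0.172, again giving ≈ 80.1°.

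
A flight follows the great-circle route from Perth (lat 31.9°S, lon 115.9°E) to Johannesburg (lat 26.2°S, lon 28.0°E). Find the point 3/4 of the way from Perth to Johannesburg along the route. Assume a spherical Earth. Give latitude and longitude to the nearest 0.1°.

≈ lat 33.7°S, lon 47.8°E

Convert each endpoint to a unit vector on the sphere (x = cos φ cos λ, y = cos φ sin λ, z = sin φ).
The central angle between the endpoints is δ = arccos(p₁·p₂) ≈ 1.307 rad (74.9°).
Interpolate at f = 3/4 with slerp weights a = sin((1−f)δ)/sin δ ≈ 0.332, b = sin(fδ)/sin δ ≈ 0.860.
p = a·p₁ + b·p₂ ≈ (0.558, 0.616, -0.555); φ = arcsin(p_z) ≈ -33.74°, λ = atan2(p_y, p_x) ≈ 47.82°.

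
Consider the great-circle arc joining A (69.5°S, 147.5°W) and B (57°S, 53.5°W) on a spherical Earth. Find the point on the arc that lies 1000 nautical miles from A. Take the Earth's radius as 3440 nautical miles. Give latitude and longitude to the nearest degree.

Convert each endpoint to a unit vector on the sphere (x = cos φ cos λ, y = cos φ sin λ, z = sin φ).
The central angle between the endpoints is δ = arccos(p₁·p₂) ≈ 0.688 rad (39.4°). The total great-circle distance is δ·R ≈ 0.688 × 3440 ≈ 2368 nmi, so the target fraction is f = 1000/2368 ≈ 0.422.
Interpolate at f ≈ 0.422 with slerp weights a = sin((1−f)δ)/sin δ ≈ 0.610, b = sin(fδ)/sin δ ≈ 0.451.
p = a·p₁ + b·p₂ ≈ (-0.034, -0.312, -0.949); φ = arcsin(p_z) ≈ -71.70°, λ = atan2(p_y, p_x) ≈ -96.20°.

≈ (72°S, 96°W)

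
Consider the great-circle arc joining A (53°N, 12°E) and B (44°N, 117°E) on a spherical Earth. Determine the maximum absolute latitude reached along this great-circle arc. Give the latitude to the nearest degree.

≈ 62°N

The great circle lies in the plane with unit normal n̂ = (p₁ × p₂)/|p₁ × p₂|.
Here n̂_z ≈ +0.466; the vertex latitude is φ_max = arccos|n̂_z| ≈ 62.2°.
Check via Clairaut: cos φ_max = |cos φ₁| · sin C = cos(53.0°)·sin(50.8°) ≈ 0.466, again giving ≈ 62.2°.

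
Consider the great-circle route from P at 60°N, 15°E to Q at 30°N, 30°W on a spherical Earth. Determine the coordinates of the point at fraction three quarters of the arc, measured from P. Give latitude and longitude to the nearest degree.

Write both endpoints as unit vectors p₁, p₂ with components (cos φ cos λ, cos φ sin λ, sin φ).
The central angle between the endpoints is δ = arccos(p₁·p₂) ≈ 0.739 rad (42.3°).
Interpolate at f = 3/4 with slerp weights a = sin((1−f)δ)/sin δ ≈ 0.273, b = sin(fδ)/sin δ ≈ 0.781.
p = a·p₁ + b·p₂ ≈ (0.718, -0.303, 0.627); φ = arcsin(p_z) ≈ 38.82°, λ = atan2(p_y, p_x) ≈ -22.89°.

≈ 39°N, 23°W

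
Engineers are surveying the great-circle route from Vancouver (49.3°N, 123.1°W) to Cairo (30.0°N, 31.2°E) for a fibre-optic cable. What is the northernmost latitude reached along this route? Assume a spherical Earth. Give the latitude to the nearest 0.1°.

The great circle lies in the plane with unit normal n̂ = (p₁ × p₂)/|p₁ × p₂|.
Here n̂_z ≈ +0.247; the vertex latitude is φ_max = arccos|n̂_z| ≈ 75.7°.
Check via Clairaut: cos φ_max = |cos φ₁| · sin C = cos(49.3°)·sin(22.3°) ≈ 0.247, again giving ≈ 75.7°.

≈ 75.7°N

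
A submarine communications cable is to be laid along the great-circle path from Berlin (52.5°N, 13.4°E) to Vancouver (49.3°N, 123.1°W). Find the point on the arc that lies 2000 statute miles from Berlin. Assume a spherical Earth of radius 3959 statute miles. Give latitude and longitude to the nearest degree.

≈ 73°N, 36°W

The haversine formula gives a central angle δ ≈ 1.252 rad (71.7°) between the endpoints. The total great-circle distance is δ·R ≈ 1.252 × 3959 ≈ 4956 mi, so the target fraction is f = 2000/4956 ≈ 0.404.
Interpolate at f ≈ 0.404 with slerp weights a = sin((1−f)δ)/sin δ ≈ 0.715, b = sin(fδ)/sin δ ≈ 0.510.
p = a·p₁ + b·p₂ ≈ (0.242, -0.177, 0.954); φ = arcsin(p_z) ≈ 72.53°, λ = atan2(p_y, p_x) ≈ -36.25°.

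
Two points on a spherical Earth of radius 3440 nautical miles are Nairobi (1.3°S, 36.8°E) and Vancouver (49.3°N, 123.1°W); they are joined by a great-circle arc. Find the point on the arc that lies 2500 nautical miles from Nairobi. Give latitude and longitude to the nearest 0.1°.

From cos δ = sin φ₁ sin φ₂ + cos φ₁ cos φ₂ cos Δλ, the central angle is δ ≈ 2.252 rad (129.0°). The total great-circle distance is δ·R ≈ 2.252 × 3440 ≈ 7746 nmi, so the target fraction is f = 2500/7746 ≈ 0.323.
Interpolate at f ≈ 0.323 with slerp weights a = sin((1−f)δ)/sin δ ≈ 1.286, b = sin(fδ)/sin δ ≈ 0.855.
p = a·p₁ + b·p₂ ≈ (0.725, 0.303, 0.619); φ = arcsin(p_z) ≈ 38.25°, λ = atan2(p_y, p_x) ≈ 22.68°.

≈ (38.2°N, 22.7°E)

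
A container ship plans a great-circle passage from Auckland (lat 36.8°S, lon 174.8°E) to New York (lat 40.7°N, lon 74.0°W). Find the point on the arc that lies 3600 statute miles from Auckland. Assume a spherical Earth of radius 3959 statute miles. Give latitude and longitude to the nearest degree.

Write both endpoints as unit vectors p₁, p₂ with components (cos φ cos λ, cos φ sin λ, sin φ).
The central angle between the endpoints is δ = arccos(p₁·p₂) ≈ 2.227 rad (127.6°). The total great-circle distance is δ·R ≈ 2.227 × 3959 ≈ 8817 mi, so the target fraction is f = 3600/8817 ≈ 0.408.
Interpolate at f ≈ 0.408 with slerp weights a = sin((1−f)δ)/sin δ ≈ 1.222, b = sin(fδ)/sin δ ≈ 0.996.
p = a·p₁ + b·p₂ ≈ (-0.766, -0.637, -0.083); φ = arcsin(p_z) ≈ -4.73°, λ = atan2(p_y, p_x) ≈ -140.26°.

≈ lat 5°S, lon 140°W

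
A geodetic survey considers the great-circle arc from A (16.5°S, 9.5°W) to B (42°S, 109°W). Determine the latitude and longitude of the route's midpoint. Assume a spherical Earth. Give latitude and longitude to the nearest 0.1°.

≈ (40.6°S, 50.7°W)

Write both endpoints as unit vectors p₁, p₂ with components (cos φ cos λ, cos φ sin λ, sin φ).
The central angle between the endpoints is δ = arccos(p₁·p₂) ≈ 1.498 rad (85.8°).
Interpolate at f = 1/2 with slerp weights a = sin((1−f)δ)/sin δ ≈ 0.683, b = sin(fδ)/sin δ ≈ 0.683.
p = a·p₁ + b·p₂ ≈ (0.481, -0.588, -0.651); φ = arcsin(p_z) ≈ -40.60°, λ = atan2(p_y, p_x) ≈ -50.74°.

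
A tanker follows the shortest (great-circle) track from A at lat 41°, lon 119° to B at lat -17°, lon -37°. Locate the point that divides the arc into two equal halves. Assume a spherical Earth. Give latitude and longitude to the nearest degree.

From cos δ = sin φ₁ sin φ₂ + cos φ₁ cos φ₂ cos Δλ, the central angle is δ ≈ 2.589 rad (148.3°).
Interpolate at f = 1/2 with slerp weights a = sin((1−f)δ)/sin δ ≈ 1.833, b = sin(fδ)/sin δ ≈ 1.833.
p = a·p₁ + b·p₂ ≈ (0.729, 0.155, 0.667); φ = arcsin(p_z) ≈ 41.80°, λ = atan2(p_y, p_x) ≈ 12.00°.

≈ lat 42°, lon 12°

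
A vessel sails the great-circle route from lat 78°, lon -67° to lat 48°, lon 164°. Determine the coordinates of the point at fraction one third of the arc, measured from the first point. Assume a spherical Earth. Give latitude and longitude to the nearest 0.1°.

From cos δ = sin φ₁ sin φ₂ + cos φ₁ cos φ₂ cos Δλ, the central angle is δ ≈ 0.877 rad (50.3°).
Interpolate at f = 1/3 with slerp weights a = sin((1−f)δ)/sin δ ≈ 0.718, b = sin(fδ)/sin δ ≈ 0.375.
p = a·p₁ + b·p₂ ≈ (-0.183, -0.068, 0.981); φ = arcsin(p_z) ≈ 78.75°, λ = atan2(p_y, p_x) ≈ -159.52°.

≈ lat 78.7°, lon -159.5°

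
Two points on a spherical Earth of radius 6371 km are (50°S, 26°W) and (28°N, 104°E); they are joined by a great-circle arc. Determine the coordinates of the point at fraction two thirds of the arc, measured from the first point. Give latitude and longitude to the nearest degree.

Write both endpoints as unit vectors p₁, p₂ with components (cos φ cos λ, cos φ sin λ, sin φ).
The central angle between the endpoints is δ = arccos(p₁·p₂) ≈ 2.381 rad (136.4°).
Interpolate at f = 2/3 with slerp weights a = sin((1−f)δ)/sin δ ≈ 1.034, b = sin(fδ)/sin δ ≈ 1.450.
p = a·p₁ + b·p₂ ≈ (0.288, 0.951, -0.111); φ = arcsin(p_z) ≈ -6.39°, λ = atan2(p_y, p_x) ≈ 73.17°.

≈ (6°S, 73°E)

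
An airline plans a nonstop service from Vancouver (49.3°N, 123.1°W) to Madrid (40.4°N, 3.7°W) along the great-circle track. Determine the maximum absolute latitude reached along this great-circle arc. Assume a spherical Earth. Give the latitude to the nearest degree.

The great circle lies in the plane with unit normal n̂ = (p₁ × p₂)/|p₁ × p₂|.
Here n̂_z ≈ +0.447; the vertex latitude is φ_max = arccos|n̂_z| ≈ 63.5°.
Check via Clairaut: cos φ_max = |cos φ₁| · sin C = cos(49.3°)·sin(43.2°) ≈ 0.447, again giving ≈ 63.5°.

≈ 63°N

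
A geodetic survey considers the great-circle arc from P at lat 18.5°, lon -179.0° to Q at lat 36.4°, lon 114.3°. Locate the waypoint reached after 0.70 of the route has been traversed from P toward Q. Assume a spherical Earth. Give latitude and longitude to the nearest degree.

Write both endpoints as unit vectors p₁, p₂ with components (cos φ cos λ, cos φ sin λ, sin φ).
The central angle between the endpoints is δ = arccos(p₁·p₂) ≈ 1.058 rad (60.6°).
Interpolate at f = 0.70 with slerp weights a = sin((1−f)δ)/sin δ ≈ 0.358, b = sin(fδ)/sin δ ≈ 0.774.
p = a·p₁ + b·p₂ ≈ (-0.596, 0.562, 0.573); φ = arcsin(p_z) ≈ 34.97°, λ = atan2(p_y, p_x) ≈ 136.68°.

≈ lat 35°, lon 137°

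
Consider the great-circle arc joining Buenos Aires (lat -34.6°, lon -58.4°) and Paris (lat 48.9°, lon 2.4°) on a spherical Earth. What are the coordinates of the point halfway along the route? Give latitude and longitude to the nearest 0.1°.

≈ lat 8.3°, lon -31.8°

Convert each endpoint to a unit vector on the sphere (x = cos φ cos λ, y = cos φ sin λ, z = sin φ).
The central angle between the endpoints is δ = arccos(p₁·p₂) ≈ 1.735 rad (99.4°).
Interpolate at f = 1/2 with slerp weights a = sin((1−f)δ)/sin δ ≈ 0.773, b = sin(fδ)/sin δ ≈ 0.773.
p = a·p₁ + b·p₂ ≈ (0.841, -0.521, 0.144); φ = arcsin(p_z) ≈ 8.26°, λ = atan2(p_y, p_x) ≈ -31.76°.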